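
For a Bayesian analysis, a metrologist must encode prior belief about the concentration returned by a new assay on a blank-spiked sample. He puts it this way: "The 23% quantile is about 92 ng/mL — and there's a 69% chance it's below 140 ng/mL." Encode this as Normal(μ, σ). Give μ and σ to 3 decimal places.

μ = 120.723, σ = 38.876

For Normal(μ,σ), the p-quantile is μ + z_p·σ. Here z_{0.23} = -0.7388, z_{0.69} = 0.4959.
So 92 = μ − 0.7388σ and 140 = μ + 0.4959σ.
Subtracting: σ = (140 − 92)/(0.4959 − (-0.7388)) = 38.876.
Then μ = 92 − (-0.7388)·38.876 = 120.723.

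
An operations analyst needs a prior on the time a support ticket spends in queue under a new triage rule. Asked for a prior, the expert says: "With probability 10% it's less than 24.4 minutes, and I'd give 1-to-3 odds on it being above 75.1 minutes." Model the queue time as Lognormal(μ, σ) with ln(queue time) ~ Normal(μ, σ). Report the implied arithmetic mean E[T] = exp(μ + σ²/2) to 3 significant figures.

If T ~ Lognormal(μ,σ) then ln T ~ Normal(μ,σ), so the p-quantile of ln T is μ + z_p·σ.
ln(24.4) = 3.195 and ln(75.1) = 4.319; z_{0.1} = -1.282, z_{0.75} = 0.6745.
σ = (4.319 − 3.195)/(0.6745 − (-1.282)) = 0.575.
μ = 3.195 − (-1.282)·0.575 = 3.931.
E[T] = exp(μ + σ²/2) = exp(3.931 + 0.1652) = 60.1 minutes.

E[T] ≈ 60.1 minutes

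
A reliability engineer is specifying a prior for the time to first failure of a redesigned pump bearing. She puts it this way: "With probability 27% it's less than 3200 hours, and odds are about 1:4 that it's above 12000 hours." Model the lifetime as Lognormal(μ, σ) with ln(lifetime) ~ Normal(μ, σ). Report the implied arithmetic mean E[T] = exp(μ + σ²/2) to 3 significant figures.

If T ~ Lognormal(μ,σ) then ln T ~ Normal(μ,σ), so the p-quantile of ln T is μ + z_p·σ.
ln(3200) = 8.071 and ln(12000) = 9.393; z_{0.27} = -0.6128, z_{0.8} = 0.8416.
σ = (9.393 − 8.071)/(0.8416 − (-0.6128)) = 0.909.
μ = 8.071 − (-0.6128)·0.909 = 8.628.
E[T] = exp(μ + σ²/2) = exp(8.628 + 0.4129) = 8440 hours.

E[T] ≈ 8440 hours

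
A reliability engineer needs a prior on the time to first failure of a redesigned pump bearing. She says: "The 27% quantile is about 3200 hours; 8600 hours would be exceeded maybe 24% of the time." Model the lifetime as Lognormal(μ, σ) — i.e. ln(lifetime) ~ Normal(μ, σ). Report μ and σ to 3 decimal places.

If T ~ Lognormal(μ,σ) then ln T ~ Normal(μ,σ), so the p-quantile of ln T is μ + z_p·σ.
ln(3200) = 8.071 and ln(8600) = 9.06; z_{0.27} = -0.6128, z_{0.76} = 0.7063.
σ = (9.06 − 8.071)/(0.7063 − (-0.6128)) = 0.749.
μ = 8.071 − (-0.6128)·0.749 = 8.530.

μ ≈ 8.530, σ ≈ 0.749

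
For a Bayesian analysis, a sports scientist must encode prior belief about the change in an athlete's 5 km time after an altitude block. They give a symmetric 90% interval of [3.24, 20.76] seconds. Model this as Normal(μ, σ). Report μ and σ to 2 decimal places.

μ = 12.00, σ = 5.33

A symmetric 90% interval runs μ ± z·σ with z = 1.645.
Half-width = 8.76, so σ = 8.76/1.645 = 5.33.
μ is the interval midpoint, 12.00.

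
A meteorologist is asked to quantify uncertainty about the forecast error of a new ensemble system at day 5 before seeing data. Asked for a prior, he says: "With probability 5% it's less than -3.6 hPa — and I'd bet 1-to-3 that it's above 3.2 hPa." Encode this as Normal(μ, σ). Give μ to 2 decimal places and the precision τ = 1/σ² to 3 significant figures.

The p-quantile of Normal(μ,σ) is μ + z_p·σ, with z_{0.05} = -1.645 and z_{0.75} = 0.6745.
Eliminate σ: μ = (z₂·x₁ − z₁·x₂)/(z₂ − z₁) = (0.6745·-3.6 − (-1.645)·3.2)/2.319 = 1.22.
Then σ = (x₂ − x₁)/(z₂ − z₁) = (3.2 − -3.6)/2.319 = 2.93.
Precision τ = 1/σ² = 1/2.932² = 0.116.

μ = 1.22, τ = 0.116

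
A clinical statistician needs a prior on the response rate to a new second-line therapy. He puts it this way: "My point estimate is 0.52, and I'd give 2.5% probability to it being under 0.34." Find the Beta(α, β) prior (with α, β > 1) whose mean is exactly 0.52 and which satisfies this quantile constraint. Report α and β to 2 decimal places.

α ≈ 14.85, β ≈ 13.71

With mean 0.52 fixed, write α = 0.52s, β = 0.48s where s = α+β.
Need P(θ < 0.34) = 0.025 under Beta(0.52s, 0.48s). Normal approximation: (q−m)/√(m(1−m)/s) ≈ z_{0.025} = -1.96, so s ≈ 0.52·0.48·(-1.96)²/(0.34−0.52)² = 29.6.
At s = 29.6: P(θ<0.34) ≈ 0.023. Adjusting to match 0.025 gives s ≈ 28.56.
So α = 0.52·28.56 ≈ 14.85, β = 0.48·28.56 ≈ 13.71.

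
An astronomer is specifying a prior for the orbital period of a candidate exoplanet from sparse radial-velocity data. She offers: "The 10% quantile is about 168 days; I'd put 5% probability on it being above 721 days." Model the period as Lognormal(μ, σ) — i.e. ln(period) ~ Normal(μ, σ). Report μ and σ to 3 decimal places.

μ ≈ 5.762, σ ≈ 0.498

If T ~ Lognormal(μ,σ) then ln T ~ Normal(μ,σ), so the p-quantile of ln T is μ + z_p·σ.
ln(168) = 5.124 and ln(721) = 6.581; z_{0.1} = -1.282, z_{0.95} = 1.645.
σ = (6.581 − 5.124)/(1.645 − (-1.282)) = 0.498.
μ = 5.124 − (-1.282)·0.498 = 5.762.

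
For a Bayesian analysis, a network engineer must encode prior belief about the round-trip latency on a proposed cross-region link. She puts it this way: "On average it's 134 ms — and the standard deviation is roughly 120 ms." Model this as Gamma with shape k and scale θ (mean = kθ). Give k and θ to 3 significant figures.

For Gamma(k, scale θ): mean = kθ, variance = kθ², so CV = 1/√k.
CV = SD/mean = 120/134 = 0.8955, hence k = 1/CV² = 1.25.
Then θ = mean/k = 134/1.25 = 107.

k ≈ 1.25, θ ≈ 107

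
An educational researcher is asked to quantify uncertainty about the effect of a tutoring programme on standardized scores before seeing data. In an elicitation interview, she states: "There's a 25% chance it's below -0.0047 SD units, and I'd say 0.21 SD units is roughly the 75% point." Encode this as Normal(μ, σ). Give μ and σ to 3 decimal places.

μ = 0.103, σ = 0.159

For Normal(μ,σ), the p-quantile is μ + z_p·σ. Here z_{0.25} = -0.6745, z_{0.75} = 0.6745.
So -0.0047 = μ − 0.6745σ and 0.21 = μ + 0.6745σ.
Subtracting: σ = (0.21 − -0.0047)/(0.6745 − (-0.6745)) = 0.159.
Then μ = -0.0047 − (-0.6745)·0.159 = 0.103.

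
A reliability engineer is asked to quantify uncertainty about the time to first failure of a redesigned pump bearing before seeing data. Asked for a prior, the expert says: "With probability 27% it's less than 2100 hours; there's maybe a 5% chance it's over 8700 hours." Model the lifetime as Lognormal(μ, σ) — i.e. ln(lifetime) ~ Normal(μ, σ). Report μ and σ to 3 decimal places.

μ ≈ 8.036, σ ≈ 0.630

If T ~ Lognormal(μ,σ) then ln T ~ Normal(μ,σ), so the p-quantile of ln T is μ + z_p·σ.
ln(2100) = 7.65 and ln(8700) = 9.071; z_{0.27} = -0.6128, z_{0.95} = 1.645.
σ = (9.071 − 7.65)/(1.645 − (-0.6128)) = 0.630.
μ = 7.65 − (-0.6128)·0.630 = 8.036.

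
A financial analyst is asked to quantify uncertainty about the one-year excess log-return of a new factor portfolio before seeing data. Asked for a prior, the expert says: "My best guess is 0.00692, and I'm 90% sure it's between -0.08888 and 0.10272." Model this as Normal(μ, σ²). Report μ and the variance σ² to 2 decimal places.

μ = 0.01, σ² = 0.00

A symmetric 90% interval runs μ ± z·σ with z = 1.645.
Half-width = 0.0958, so σ = 0.0958/1.645 = 0.058 and σ² = 0.00.
μ is the stated best guess, 0.01.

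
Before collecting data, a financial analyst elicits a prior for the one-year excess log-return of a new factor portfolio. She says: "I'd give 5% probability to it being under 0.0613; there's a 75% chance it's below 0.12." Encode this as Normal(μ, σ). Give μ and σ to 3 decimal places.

The p-quantile of Normal(μ,σ) is μ + z_p·σ, with z_{0.05} = -1.645 and z_{0.75} = 0.6745.
Eliminate σ: μ = (z₂·x₁ − z₁·x₂)/(z₂ − z₁) = (0.6745·0.0613 − (-1.645)·0.12)/2.319 = 0.103.
Then σ = (x₂ − x₁)/(z₂ − z₁) = (0.12 − 0.0613)/2.319 = 0.025.

μ = 0.103, σ = 0.025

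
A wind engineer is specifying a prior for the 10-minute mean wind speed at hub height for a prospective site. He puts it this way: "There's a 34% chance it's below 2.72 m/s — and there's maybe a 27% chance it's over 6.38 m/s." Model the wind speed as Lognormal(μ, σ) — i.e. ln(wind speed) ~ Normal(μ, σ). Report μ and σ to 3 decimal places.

If T ~ Lognormal(μ,σ) then ln T ~ Normal(μ,σ), so the p-quantile of ln T is μ + z_p·σ.
ln(2.72) = 1.001 and ln(6.38) = 1.853; z_{0.34} = -0.4125, z_{0.73} = 0.6128.
σ = (1.853 − 1.001)/(0.6128 − (-0.4125)) = 0.832.
μ = 1.001 − (-0.4125)·0.832 = 1.344.

μ ≈ 1.344, σ ≈ 0.832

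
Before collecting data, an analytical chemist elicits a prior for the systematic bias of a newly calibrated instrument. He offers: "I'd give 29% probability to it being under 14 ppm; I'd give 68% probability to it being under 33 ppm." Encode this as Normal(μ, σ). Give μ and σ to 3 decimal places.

For Normal(μ,σ), the p-quantile is μ + z_p·σ. Here z_{0.29} = -0.5534, z_{0.68} = 0.4677.
So 14 = μ − 0.5534σ and 33 = μ + 0.4677σ.
Subtracting: σ = (33 − 14)/(0.4677 − (-0.5534)) = 18.608.
Then μ = 14 − (-0.5534)·18.608 = 24.297.

μ = 24.297, σ = 18.608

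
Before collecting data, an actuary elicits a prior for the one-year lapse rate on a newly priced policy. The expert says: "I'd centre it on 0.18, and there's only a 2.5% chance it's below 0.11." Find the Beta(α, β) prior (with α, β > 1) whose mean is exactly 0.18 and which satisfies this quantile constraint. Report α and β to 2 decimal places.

α ≈ 17.16, β ≈ 78.19

With mean 0.18 fixed, write α = 0.18s, β = 0.82s where s = α+β.
Need P(θ < 0.11) = 0.025 under Beta(0.18s, 0.82s). Normal approximation: (q−m)/√(m(1−m)/s) ≈ z_{0.025} = -1.96, so s ≈ 0.18·0.82·(-1.96)²/(0.11−0.18)² = 115.7.
At s = 115.7: P(θ<0.11) ≈ 0.015. Adjusting to match 0.025 gives s ≈ 95.36.
So α = 0.18·95.36 ≈ 17.16, β = 0.82·95.36 ≈ 78.19.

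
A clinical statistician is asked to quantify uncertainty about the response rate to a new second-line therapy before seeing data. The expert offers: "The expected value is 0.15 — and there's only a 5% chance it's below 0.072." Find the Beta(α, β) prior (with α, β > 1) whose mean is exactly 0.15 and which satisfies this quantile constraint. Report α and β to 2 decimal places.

α ≈ 6.53, β ≈ 37.03

With mean 0.15 fixed, write α = 0.15s, β = 0.85s where s = α+β.
Need P(θ < 0.072) = 0.05 under Beta(0.15s, 0.85s). Normal approximation: (q−m)/√(m(1−m)/s) ≈ z_{0.05} = -1.64, so s ≈ 0.15·0.85·(-1.64)²/(0.072−0.15)² = 56.7.
At s = 56.7: P(θ<0.072) ≈ 0.028. Adjusting to match 0.05 gives s ≈ 43.56.
So α = 0.15·43.56 ≈ 6.53, β = 0.85·43.56 ≈ 37.03.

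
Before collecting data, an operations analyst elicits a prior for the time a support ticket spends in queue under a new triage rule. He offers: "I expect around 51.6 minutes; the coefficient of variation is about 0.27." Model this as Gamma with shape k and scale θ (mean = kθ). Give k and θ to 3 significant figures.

For Gamma(k, scale θ): mean = kθ, variance = kθ², so CV = 1/√k.
CV = 0.27, hence k = 1/CV² = 13.7.
Then θ = mean/k = 51.6/13.7 = 3.76.

k ≈ 13.7, θ ≈ 3.76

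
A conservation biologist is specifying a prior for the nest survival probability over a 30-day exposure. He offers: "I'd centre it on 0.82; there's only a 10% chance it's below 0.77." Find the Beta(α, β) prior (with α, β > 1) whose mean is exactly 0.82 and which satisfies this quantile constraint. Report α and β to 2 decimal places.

α ≈ 83.10, β ≈ 18.24

With mean 0.82 fixed, write α = 0.82s, β = 0.18s where s = α+β.
Need P(θ < 0.77) = 0.1 under Beta(0.82s, 0.18s). Normal approximation: (q−m)/√(m(1−m)/s) ≈ z_{0.1} = -1.28, so s ≈ 0.82·0.18·(-1.28)²/(0.77−0.82)² = 97.0.
At s = 97.0: P(θ<0.77) ≈ 0.105. Adjusting to match 0.1 gives s ≈ 101.35.
So α = 0.82·101.35 ≈ 83.10, β = 0.18·101.35 ≈ 18.24.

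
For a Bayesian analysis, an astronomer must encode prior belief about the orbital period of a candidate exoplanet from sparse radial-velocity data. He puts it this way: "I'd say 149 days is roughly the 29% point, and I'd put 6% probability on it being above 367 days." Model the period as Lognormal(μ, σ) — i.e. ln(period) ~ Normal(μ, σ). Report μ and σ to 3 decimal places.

μ ≈ 5.241, σ ≈ 0.428

If T ~ Lognormal(μ,σ) then ln T ~ Normal(μ,σ), so the p-quantile of ln T is μ + z_p·σ.
ln(149) = 5.004 and ln(367) = 5.905; z_{0.29} = -0.5534, z_{0.94} = 1.555.
σ = (5.905 − 5.004)/(1.555 − (-0.5534)) = 0.428.
μ = 5.004 − (-0.5534)·0.428 = 5.241.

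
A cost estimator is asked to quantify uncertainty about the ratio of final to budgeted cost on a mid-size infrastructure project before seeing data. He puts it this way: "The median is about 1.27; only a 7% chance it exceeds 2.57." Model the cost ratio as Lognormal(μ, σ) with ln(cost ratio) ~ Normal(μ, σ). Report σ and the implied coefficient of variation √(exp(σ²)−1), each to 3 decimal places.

If T ~ Lognormal(μ,σ) then ln T ~ Normal(μ,σ), so the p-quantile of ln T is μ + z_p·σ.
ln(1.27) = 0.239 and ln(2.57) = 0.9439; z_{0.5} = 0, z_{0.93} = 1.476.
σ = (0.9439 − 0.239)/(1.476 − (0)) = 0.478.
μ = 0.239 − (0)·0.478 = 0.239.
CV = √(exp(σ²)−1) = √(exp(0.2281)−1) = 0.506.

σ ≈ 0.478, CV ≈ 0.506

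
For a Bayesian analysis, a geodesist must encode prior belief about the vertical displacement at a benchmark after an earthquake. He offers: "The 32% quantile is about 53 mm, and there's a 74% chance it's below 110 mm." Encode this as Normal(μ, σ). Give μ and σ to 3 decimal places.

The p-quantile of Normal(μ,σ) is μ + z_p·σ, with z_{0.32} = -0.4677 and z_{0.74} = 0.6433.
Eliminate σ: μ = (z₂·x₁ − z₁·x₂)/(z₂ − z₁) = (0.6433·53 − (-0.4677)·110)/1.111 = 76.994.
Then σ = (x₂ − x₁)/(z₂ − z₁) = (110 − 53)/1.111 = 51.303.

μ = 76.994, σ = 51.303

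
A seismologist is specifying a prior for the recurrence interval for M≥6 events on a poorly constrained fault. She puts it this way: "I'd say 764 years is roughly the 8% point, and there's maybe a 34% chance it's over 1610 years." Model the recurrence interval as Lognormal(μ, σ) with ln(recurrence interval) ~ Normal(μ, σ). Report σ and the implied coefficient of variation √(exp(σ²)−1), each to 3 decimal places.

If T ~ Lognormal(μ,σ) then ln T ~ Normal(μ,σ), so the p-quantile of ln T is μ + z_p·σ.
ln(764) = 6.639 and ln(1610) = 7.384; z_{0.08} = -1.405, z_{0.66} = 0.4125.
σ = (7.384 − 6.639)/(0.4125 − (-1.405)) = 0.410.
μ = 6.639 − (-1.405)·0.410 = 7.215.
CV = √(exp(σ²)−1) = √(exp(0.1682)−1) = 0.428.

σ ≈ 0.410, CV ≈ 0.428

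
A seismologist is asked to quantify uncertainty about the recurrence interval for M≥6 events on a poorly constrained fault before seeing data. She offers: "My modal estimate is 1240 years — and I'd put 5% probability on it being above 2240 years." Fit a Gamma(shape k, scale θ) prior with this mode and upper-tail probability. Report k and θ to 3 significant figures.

k ≈ 8.97, θ ≈ 156

Gamma(k,θ) with k>1 has mode (k−1)θ, so θ = 1240/(k−1).
Need P(X < 2240) = 0.95 with θ tied to k this way. Start at k = 2, θ = 1240: P(X<2240) ≈ 0.539.
Too low — raise k to concentrate. Iterating converges to k ≈ 8.97.
Then θ = 1240/(8.97−1) ≈ 156.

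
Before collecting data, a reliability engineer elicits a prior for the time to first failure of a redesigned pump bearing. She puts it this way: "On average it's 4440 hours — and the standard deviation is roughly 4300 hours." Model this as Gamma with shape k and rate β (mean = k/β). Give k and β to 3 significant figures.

For Gamma(k, rate β): mean = k/β, variance = k/β², so CV = 1/√k.
CV = SD/mean = 4300/4440 = 0.9685, hence k = 1/CV² = 1.07.
Then β = k/mean = 1.07/4440 = 0.00024.

k ≈ 1.07, β ≈ 0.00024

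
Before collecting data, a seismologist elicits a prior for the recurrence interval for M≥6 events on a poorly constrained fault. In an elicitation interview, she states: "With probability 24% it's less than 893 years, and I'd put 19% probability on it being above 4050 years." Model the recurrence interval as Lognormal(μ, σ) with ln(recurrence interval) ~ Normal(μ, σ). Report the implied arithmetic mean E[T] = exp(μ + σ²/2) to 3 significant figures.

E[T] ≈ 2760 years

If T ~ Lognormal(μ,σ) then ln T ~ Normal(μ,σ), so the p-quantile of ln T is μ + z_p·σ.
ln(893) = 6.795 and ln(4050) = 8.306; z_{0.24} = -0.7063, z_{0.81} = 0.8779.
σ = (8.306 − 6.795)/(0.8779 − (-0.7063)) = 0.954.
μ = 6.795 − (-0.7063)·0.954 = 7.469.
E[T] = exp(μ + σ²/2) = exp(7.469 + 0.4554) = 2760 years.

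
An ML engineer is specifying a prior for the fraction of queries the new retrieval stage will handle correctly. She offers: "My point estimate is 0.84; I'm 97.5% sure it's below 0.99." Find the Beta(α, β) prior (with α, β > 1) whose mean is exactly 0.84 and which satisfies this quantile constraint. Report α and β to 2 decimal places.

α ≈ 6.92, β ≈ 1.32

With mean 0.84 fixed, write α = 0.84s, β = 0.16s where s = α+β.
Need P(θ < 0.99) = 0.975 under Beta(0.84s, 0.16s). Normal approximation: (q−m)/√(m(1−m)/s) ≈ z_{0.975} = 1.96, so s ≈ 0.84·0.16·(1.96)²/(0.99−0.84)² = 22.9.
At s = 22.9: P(θ<0.99) ≈ 1.000. Adjusting to match 0.975 gives s ≈ 8.24.
So α = 0.84·8.24 ≈ 6.92, β = 0.16·8.24 ≈ 1.32.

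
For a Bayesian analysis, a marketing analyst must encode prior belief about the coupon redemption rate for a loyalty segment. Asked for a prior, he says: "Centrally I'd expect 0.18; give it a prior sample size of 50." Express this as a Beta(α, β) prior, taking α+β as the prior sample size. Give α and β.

α = 9, β = 41

Under the effective-sample-size interpretation, Beta(α, β) has prior mean α/(α+β) and prior sample size α+β.
So α+β = 50 and α/(α+β) = 0.18, giving α = 0.18·50 = 9 and β = 50 − 9 = 41.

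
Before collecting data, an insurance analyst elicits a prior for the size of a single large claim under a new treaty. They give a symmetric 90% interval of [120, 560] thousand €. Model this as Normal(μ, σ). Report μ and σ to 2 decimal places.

μ = 340.00, σ = 133.75

A symmetric 90% interval runs μ ± z·σ with z = 1.645.
Half-width = 220, so σ = 220/1.645 = 133.75.
μ is the interval midpoint, 340.00.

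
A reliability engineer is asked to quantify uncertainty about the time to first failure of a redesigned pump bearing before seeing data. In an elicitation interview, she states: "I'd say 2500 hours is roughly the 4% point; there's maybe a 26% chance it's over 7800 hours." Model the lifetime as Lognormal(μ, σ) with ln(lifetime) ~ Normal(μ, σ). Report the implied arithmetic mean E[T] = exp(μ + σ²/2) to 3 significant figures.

E[T] ≈ 6430 hours

If T ~ Lognormal(μ,σ) then ln T ~ Normal(μ,σ), so the p-quantile of ln T is μ + z_p·σ.
ln(2500) = 7.824 and ln(7800) = 8.962; z_{0.04} = -1.751, z_{0.74} = 0.6433.
σ = (8.962 − 7.824)/(0.6433 − (-1.751)) = 0.475.
μ = 7.824 − (-1.751)·0.475 = 8.656.
E[T] = exp(μ + σ²/2) = exp(8.656 + 0.1129) = 6430 hours.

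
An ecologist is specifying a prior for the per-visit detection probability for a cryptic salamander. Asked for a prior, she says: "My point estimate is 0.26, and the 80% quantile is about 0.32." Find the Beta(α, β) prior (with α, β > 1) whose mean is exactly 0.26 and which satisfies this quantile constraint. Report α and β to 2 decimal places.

α ≈ 9.37, β ≈ 26.67

With mean 0.26 fixed, write α = 0.26s, β = 0.74s where s = α+β.
Need P(θ < 0.32) = 0.8 under Beta(0.26s, 0.74s). Normal approximation: (q−m)/√(m(1−m)/s) ≈ z_{0.8} = 0.842, so s ≈ 0.26·0.74·(0.842)²/(0.32−0.26)² = 37.9.
At s = 37.9: P(θ<0.32) ≈ 0.805. Adjusting to match 0.8 gives s ≈ 36.05.
So α = 0.26·36.05 ≈ 9.37, β = 0.74·36.05 ≈ 26.67.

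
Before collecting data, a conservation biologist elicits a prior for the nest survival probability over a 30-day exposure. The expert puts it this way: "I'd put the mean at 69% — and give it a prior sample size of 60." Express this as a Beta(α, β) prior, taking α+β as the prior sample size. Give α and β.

Under the effective-sample-size interpretation, Beta(α, β) has prior mean α/(α+β) and prior sample size α+β.
So α+β = 60 and α/(α+β) = 0.69, giving α = 0.69·60 = 41.4 and β = 60 − 41.4 = 18.6.

α = 41.4, β = 18.6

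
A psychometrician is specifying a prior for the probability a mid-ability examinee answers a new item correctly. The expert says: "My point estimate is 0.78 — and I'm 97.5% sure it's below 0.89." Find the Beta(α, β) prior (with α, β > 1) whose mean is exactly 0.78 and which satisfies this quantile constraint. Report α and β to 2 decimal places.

With mean 0.78 fixed, write α = 0.78s, β = 0.22s where s = α+β.
Need P(θ < 0.89) = 0.975 under Beta(0.78s, 0.22s). Normal approximation: (q−m)/√(m(1−m)/s) ≈ z_{0.975} = 1.96, so s ≈ 0.78·0.22·(1.96)²/(0.89−0.78)² = 54.5.
At s = 54.5: P(θ<0.89) ≈ 0.988. Adjusting to match 0.975 gives s ≈ 42.11.
So α = 0.78·42.11 ≈ 32.85, β = 0.22·42.11 ≈ 9.26.

α ≈ 32.85, β ≈ 9.26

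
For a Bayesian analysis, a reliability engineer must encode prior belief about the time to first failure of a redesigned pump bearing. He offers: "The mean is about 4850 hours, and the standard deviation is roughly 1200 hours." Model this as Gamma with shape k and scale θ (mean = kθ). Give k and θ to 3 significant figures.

k ≈ 16.3, θ ≈ 297

For Gamma(k, scale θ): mean = kθ, variance = kθ², so CV = 1/√k.
CV = SD/mean = 1200/4850 = 0.2474, hence k = 1/CV² = 16.3.
Then θ = mean/k = 4850/16.3 = 297.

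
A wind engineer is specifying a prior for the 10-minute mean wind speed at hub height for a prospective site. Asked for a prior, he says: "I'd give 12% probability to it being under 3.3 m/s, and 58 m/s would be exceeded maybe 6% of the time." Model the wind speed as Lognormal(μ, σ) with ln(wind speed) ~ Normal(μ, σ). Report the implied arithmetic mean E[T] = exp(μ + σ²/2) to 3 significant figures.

If T ~ Lognormal(μ,σ) then ln T ~ Normal(μ,σ), so the p-quantile of ln T is μ + z_p·σ.
ln(3.3) = 1.194 and ln(58) = 4.06; z_{0.12} = -1.175, z_{0.94} = 1.555.
σ = (4.06 − 1.194)/(1.555 − (-1.175)) = 1.050.
μ = 1.194 − (-1.175)·1.050 = 2.428.
E[T] = exp(μ + σ²/2) = exp(2.428 + 0.5514) = 19.7 m/s.

E[T] ≈ 19.7 m/s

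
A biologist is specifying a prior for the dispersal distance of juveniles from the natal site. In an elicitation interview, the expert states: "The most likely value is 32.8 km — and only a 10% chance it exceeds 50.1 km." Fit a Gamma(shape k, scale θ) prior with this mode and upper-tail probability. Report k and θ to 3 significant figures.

Gamma(k,θ) with k>1 has mode (k−1)θ, so θ = 32.8/(k−1).
Need P(X < 50.1) = 0.9 with θ tied to k this way. Start at k = 2, θ = 32.8: P(X<50.1) ≈ 0.451.
Too low — raise k to concentrate. Iterating converges to k ≈ 11.4.
Then θ = 32.8/(11.4−1) ≈ 3.15.

k ≈ 11.4, θ ≈ 3.15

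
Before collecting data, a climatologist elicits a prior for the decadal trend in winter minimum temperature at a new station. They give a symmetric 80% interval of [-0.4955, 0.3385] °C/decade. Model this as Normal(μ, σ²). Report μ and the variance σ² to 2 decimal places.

A symmetric 80% interval runs μ ± z·σ with z = 1.282.
Half-width = 0.417, so σ = 0.417/1.282 = 0.325 and σ² = 0.11.
μ is the interval midpoint, -0.08.

μ = -0.08, σ² = 0.11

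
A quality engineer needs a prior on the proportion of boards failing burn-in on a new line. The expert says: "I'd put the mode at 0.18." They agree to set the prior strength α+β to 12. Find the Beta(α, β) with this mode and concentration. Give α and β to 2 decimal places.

α = 2.80, β = 9.20

For α,β > 1 the Beta mode is (α−1)/(α+β−2). With α+β = 12, the mode is (α−1)/10.
Set (α−1)/10 = 0.18 → α = 1 + 0.18·10 = 2.80.
β = 12 − α = 9.20.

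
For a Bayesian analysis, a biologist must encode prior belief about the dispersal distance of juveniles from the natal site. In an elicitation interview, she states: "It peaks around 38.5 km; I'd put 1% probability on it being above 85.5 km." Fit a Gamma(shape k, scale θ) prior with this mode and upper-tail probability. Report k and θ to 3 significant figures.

k ≈ 8.56, θ ≈ 5.09

Gamma(k,θ) with k>1 has mode (k−1)θ, so θ = 38.5/(k−1).
Need P(X < 85.5) = 0.99 with θ tied to k this way. Start at k = 2, θ = 38.5: P(X<85.5) ≈ 0.650.
Too low — raise k to concentrate. Iterating converges to k ≈ 8.56.
Then θ = 38.5/(8.56−1) ≈ 5.09.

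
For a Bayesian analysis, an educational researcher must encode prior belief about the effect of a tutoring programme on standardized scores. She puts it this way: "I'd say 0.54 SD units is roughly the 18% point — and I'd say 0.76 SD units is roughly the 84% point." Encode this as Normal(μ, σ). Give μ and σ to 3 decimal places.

For Normal(μ,σ), the p-quantile is μ + z_p·σ. Here z_{0.18} = -0.9154, z_{0.84} = 0.9945.
So 0.54 = μ − 0.9154σ and 0.76 = μ + 0.9945σ.
Subtracting: σ = (0.76 − 0.54)/(0.9945 − (-0.9154)) = 0.115.
Then μ = 0.54 − (-0.9154)·0.115 = 0.645.

μ = 0.645, σ = 0.115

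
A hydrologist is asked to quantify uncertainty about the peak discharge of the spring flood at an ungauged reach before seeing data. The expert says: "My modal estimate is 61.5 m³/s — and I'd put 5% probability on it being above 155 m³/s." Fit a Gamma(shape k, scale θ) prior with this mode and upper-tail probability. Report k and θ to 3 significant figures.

k ≈ 4.18, θ ≈ 19.4

Gamma(k,θ) with k>1 has mode (k−1)θ, so θ = 61.5/(k−1).
Need P(X < 155) = 0.95 with θ tied to k this way. Start at k = 2, θ = 61.5: P(X<155) ≈ 0.717.
Too low — raise k to concentrate. Iterating converges to k ≈ 4.18.
Then θ = 61.5/(4.18−1) ≈ 19.4.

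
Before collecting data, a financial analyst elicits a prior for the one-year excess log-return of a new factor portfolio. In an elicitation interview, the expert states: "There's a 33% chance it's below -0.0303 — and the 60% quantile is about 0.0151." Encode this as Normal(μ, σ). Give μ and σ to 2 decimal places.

μ = -0.00, σ = 0.07

The p-quantile of Normal(μ,σ) is μ + z_p·σ, with z_{0.33} = -0.4399 and z_{0.6} = 0.2533.
Eliminate σ: μ = (z₂·x₁ − z₁·x₂)/(z₂ − z₁) = (0.2533·-0.0303 − (-0.4399)·0.0151)/0.6933 = -0.00.
Then σ = (x₂ − x₁)/(z₂ − z₁) = (0.0151 − -0.0303)/0.6933 = 0.07.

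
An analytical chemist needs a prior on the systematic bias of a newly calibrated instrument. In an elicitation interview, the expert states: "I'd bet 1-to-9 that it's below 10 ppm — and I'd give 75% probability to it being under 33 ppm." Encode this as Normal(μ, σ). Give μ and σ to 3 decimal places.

μ = 25.069, σ = 11.758

The p-quantile of Normal(μ,σ) is μ + z_p·σ, with z_{0.1} = -1.282 and z_{0.75} = 0.6745.
Eliminate σ: μ = (z₂·x₁ − z₁·x₂)/(z₂ − z₁) = (0.6745·10 − (-1.282)·33)/1.956 = 25.069.
Then σ = (x₂ − x₁)/(z₂ − z₁) = (33 − 10)/1.956 = 11.758.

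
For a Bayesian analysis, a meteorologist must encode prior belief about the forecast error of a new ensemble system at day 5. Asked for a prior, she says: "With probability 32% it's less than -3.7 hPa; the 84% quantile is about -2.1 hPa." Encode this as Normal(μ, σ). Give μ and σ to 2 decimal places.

For Normal(μ,σ), the p-quantile is μ + z_p·σ. Here z_{0.32} = -0.4677, z_{0.84} = 0.9945.
So -3.7 = μ − 0.4677σ and -2.1 = μ + 0.9945σ.
Subtracting: σ = (-2.1 − -3.7)/(0.9945 − (-0.4677)) = 1.09.
Then μ = -3.7 − (-0.4677)·1.09 = -3.19.

μ = -3.19, σ = 1.09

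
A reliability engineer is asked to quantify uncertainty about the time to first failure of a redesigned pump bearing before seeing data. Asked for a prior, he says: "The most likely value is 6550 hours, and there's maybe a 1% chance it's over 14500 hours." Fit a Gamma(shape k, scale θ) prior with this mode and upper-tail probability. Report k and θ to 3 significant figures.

Gamma(k,θ) with k>1 has mode (k−1)θ, so θ = 6550/(k−1).
Need P(X < 14500) = 0.99 with θ tied to k this way. Start at k = 2, θ = 6550: P(X<14500) ≈ 0.649.
Too low — raise k to concentrate. Iterating converges to k ≈ 8.62.
Then θ = 6550/(8.62−1) ≈ 859.

k ≈ 8.62, θ ≈ 859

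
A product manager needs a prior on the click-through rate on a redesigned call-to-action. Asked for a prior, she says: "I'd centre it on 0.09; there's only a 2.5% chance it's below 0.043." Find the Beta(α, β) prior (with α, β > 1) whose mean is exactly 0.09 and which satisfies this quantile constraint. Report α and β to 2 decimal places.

α ≈ 9.28, β ≈ 93.82

With mean 0.09 fixed, write α = 0.09s, β = 0.91s where s = α+β.
Need P(θ < 0.043) = 0.025 under Beta(0.09s, 0.91s). Normal approximation: (q−m)/√(m(1−m)/s) ≈ z_{0.025} = -1.96, so s ≈ 0.09·0.91·(-1.96)²/(0.043−0.09)² = 142.4.
At s = 142.4: P(θ<0.043) ≈ 0.010. Adjusting to match 0.025 gives s ≈ 103.10.
So α = 0.09·103.10 ≈ 9.28, β = 0.91·103.10 ≈ 93.82.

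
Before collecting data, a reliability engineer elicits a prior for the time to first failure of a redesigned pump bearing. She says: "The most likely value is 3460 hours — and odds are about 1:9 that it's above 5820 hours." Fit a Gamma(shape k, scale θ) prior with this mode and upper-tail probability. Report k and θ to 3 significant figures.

Gamma(k,θ) with k>1 has mode (k−1)θ, so θ = 3460/(k−1).
Need P(X < 5820) = 0.9 with θ tied to k this way. Start at k = 2, θ = 3460: P(X<5820) ≈ 0.501.
Too low — raise k to concentrate. Iterating converges to k ≈ 7.99.
Then θ = 3460/(7.99−1) ≈ 495.

k ≈ 7.99, θ ≈ 495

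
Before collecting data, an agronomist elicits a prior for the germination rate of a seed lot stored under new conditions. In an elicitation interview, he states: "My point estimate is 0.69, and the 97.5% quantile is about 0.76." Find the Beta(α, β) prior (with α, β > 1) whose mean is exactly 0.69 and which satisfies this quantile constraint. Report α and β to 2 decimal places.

α ≈ 107.35, β ≈ 48.23

With mean 0.69 fixed, write α = 0.69s, β = 0.31s where s = α+β.
Need P(θ < 0.76) = 0.975 under Beta(0.69s, 0.31s). Normal approximation: (q−m)/√(m(1−m)/s) ≈ z_{0.975} = 1.96, so s ≈ 0.69·0.31·(1.96)²/(0.76−0.69)² = 167.7.
At s = 167.7: P(θ<0.76) ≈ 0.979. Adjusting to match 0.975 gives s ≈ 155.59.
So α = 0.69·155.59 ≈ 107.35, β = 0.31·155.59 ≈ 48.23.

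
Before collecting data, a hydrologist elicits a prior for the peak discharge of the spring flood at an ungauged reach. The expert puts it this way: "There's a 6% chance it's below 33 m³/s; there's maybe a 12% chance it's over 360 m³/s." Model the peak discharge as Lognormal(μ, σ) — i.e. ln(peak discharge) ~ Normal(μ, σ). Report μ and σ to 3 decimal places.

If T ~ Lognormal(μ,σ) then ln T ~ Normal(μ,σ), so the p-quantile of ln T is μ + z_p·σ.
ln(33) = 3.497 and ln(360) = 5.886; z_{0.06} = -1.555, z_{0.88} = 1.175.
σ = (5.886 − 3.497)/(1.175 − (-1.555)) = 0.875.
μ = 3.497 − (-1.555)·0.875 = 4.858.

μ ≈ 4.858, σ ≈ 0.875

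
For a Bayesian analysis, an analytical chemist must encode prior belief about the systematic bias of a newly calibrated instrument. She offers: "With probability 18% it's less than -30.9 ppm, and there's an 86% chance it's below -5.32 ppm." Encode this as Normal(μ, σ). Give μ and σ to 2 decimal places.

μ = -19.17, σ = 12.82

The p-quantile of Normal(μ,σ) is μ + z_p·σ, with z_{0.18} = -0.9154 and z_{0.86} = 1.08.
Eliminate σ: μ = (z₂·x₁ − z₁·x₂)/(z₂ − z₁) = (1.08·-30.9 − (-0.9154)·-5.32)/1.996 = -19.17.
Then σ = (x₂ − x₁)/(z₂ − z₁) = (-5.32 − -30.9)/1.996 = 12.82.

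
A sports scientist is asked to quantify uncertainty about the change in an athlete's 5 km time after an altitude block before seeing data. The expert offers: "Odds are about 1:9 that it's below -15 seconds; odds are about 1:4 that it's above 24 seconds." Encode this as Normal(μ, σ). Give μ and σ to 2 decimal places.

The p-quantile of Normal(μ,σ) is μ + z_p·σ, with z_{0.1} = -1.282 and z_{0.8} = 0.8416.
Eliminate σ: μ = (z₂·x₁ − z₁·x₂)/(z₂ − z₁) = (0.8416·-15 − (-1.282)·24)/2.123 = 8.54.
Then σ = (x₂ − x₁)/(z₂ − z₁) = (24 − -15)/2.123 = 18.37.

μ = 8.54, σ = 18.37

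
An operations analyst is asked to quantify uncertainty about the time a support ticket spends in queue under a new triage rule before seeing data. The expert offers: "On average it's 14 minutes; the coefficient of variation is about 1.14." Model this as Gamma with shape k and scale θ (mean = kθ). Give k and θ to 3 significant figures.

k ≈ 0.769, θ ≈ 18.2

For Gamma(k, scale θ): mean = kθ, variance = kθ², so CV = 1/√k.
CV = 1.14, hence k = 1/CV² = 0.769.
Then θ = mean/k = 14/0.769 = 18.2.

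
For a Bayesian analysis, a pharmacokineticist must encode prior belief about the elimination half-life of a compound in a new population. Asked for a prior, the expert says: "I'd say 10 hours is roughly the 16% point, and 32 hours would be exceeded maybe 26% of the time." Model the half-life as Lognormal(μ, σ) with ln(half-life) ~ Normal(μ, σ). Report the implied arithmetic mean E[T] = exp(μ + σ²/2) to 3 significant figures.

E[T] ≈ 26.1 hours

If T ~ Lognormal(μ,σ) then ln T ~ Normal(μ,σ), so the p-quantile of ln T is μ + z_p·σ.
ln(10) = 2.303 and ln(32) = 3.466; z_{0.16} = -0.9945, z_{0.74} = 0.6433.
σ = (3.466 − 2.303)/(0.6433 − (-0.9945)) = 0.710.
μ = 2.303 − (-0.9945)·0.710 = 3.009.
E[T] = exp(μ + σ²/2) = exp(3.009 + 0.2522) = 26.1 hours.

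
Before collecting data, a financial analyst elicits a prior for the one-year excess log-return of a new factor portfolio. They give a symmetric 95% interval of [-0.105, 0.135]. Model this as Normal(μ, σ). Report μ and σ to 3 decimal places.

A symmetric 95% interval runs μ ± z·σ with z = 1.96.
Half-width = 0.12, so σ = 0.12/1.96 = 0.061.
μ is the interval midpoint, 0.015.

μ = 0.015, σ = 0.061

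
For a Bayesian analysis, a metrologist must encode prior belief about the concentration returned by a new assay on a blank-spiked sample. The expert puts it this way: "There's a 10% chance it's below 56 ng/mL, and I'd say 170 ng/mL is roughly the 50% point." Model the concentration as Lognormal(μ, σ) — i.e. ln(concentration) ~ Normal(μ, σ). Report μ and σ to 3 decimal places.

If T ~ Lognormal(μ,σ) then ln T ~ Normal(μ,σ), so the p-quantile of ln T is μ + z_p·σ.
ln(56) = 4.025 and ln(170) = 5.136; z_{0.1} = -1.282, z_{0.5} = 0.
σ = (5.136 − 4.025)/(0 − (-1.282)) = 0.866.
μ = 4.025 − (-1.282)·0.866 = 5.136.

μ ≈ 5.136, σ ≈ 0.866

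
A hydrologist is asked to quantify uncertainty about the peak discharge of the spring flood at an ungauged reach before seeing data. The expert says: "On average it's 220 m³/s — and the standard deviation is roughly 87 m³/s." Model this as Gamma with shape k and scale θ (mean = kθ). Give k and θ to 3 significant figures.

k ≈ 6.39, θ ≈ 34.4

For Gamma(k, scale θ): mean = kθ, variance = kθ², so CV = 1/√k.
CV = SD/mean = 87/220 = 0.3955, hence k = 1/CV² = 6.39.
Then θ = mean/k = 220/6.39 = 34.4.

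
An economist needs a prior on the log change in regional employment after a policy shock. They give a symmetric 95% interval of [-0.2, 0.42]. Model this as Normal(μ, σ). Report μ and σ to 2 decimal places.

μ = 0.11, σ = 0.16

A symmetric 95% interval runs μ ± z·σ with z = 1.96.
Half-width = 0.31, so σ = 0.31/1.96 = 0.16.
μ is the interval midpoint, 0.11.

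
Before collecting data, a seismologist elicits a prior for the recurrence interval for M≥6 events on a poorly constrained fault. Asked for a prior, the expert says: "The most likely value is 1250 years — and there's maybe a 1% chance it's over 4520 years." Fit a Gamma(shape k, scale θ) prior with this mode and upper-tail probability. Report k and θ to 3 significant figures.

k ≈ 3.6, θ ≈ 481

Gamma(k,θ) with k>1 has mode (k−1)θ, so θ = 1250/(k−1).
Need P(X < 4520) = 0.99 with θ tied to k this way. Start at k = 2, θ = 1250: P(X<4520) ≈ 0.876.
Too low — raise k to concentrate. Iterating converges to k ≈ 3.6.
Then θ = 1250/(3.6−1) ≈ 481.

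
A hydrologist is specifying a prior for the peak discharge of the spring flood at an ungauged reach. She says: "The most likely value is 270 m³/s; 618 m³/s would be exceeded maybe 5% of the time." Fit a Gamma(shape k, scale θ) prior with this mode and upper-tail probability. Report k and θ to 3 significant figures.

Gamma(k,θ) with k>1 has mode (k−1)θ, so θ = 270/(k−1).
Need P(X < 618) = 0.95 with θ tied to k this way. Start at k = 2, θ = 270: P(X<618) ≈ 0.667.
Too low — raise k to concentrate. Iterating converges to k ≈ 5.
Then θ = 270/(5−1) ≈ 67.5.

k ≈ 5, θ ≈ 67.5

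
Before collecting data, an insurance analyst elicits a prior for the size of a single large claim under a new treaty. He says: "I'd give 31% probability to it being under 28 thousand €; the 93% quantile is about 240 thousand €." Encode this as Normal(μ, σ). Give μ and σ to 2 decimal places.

The p-quantile of Normal(μ,σ) is μ + z_p·σ, with z_{0.31} = -0.4959 and z_{0.93} = 1.476.
Eliminate σ: μ = (z₂·x₁ − z₁·x₂)/(z₂ − z₁) = (1.476·28 − (-0.4959)·240)/1.972 = 81.32.
Then σ = (x₂ − x₁)/(z₂ − z₁) = (240 − 28)/1.972 = 107.52.

μ = 81.32, σ = 107.52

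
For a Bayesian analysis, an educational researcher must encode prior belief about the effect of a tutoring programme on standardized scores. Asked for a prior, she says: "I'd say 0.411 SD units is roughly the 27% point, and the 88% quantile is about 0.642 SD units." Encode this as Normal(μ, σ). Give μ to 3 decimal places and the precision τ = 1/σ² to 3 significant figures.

For Normal(μ,σ), the p-quantile is μ + z_p·σ. Here z_{0.27} = -0.6128, z_{0.88} = 1.175.
So 0.411 = μ − 0.6128σ and 0.642 = μ + 1.175σ.
Subtracting: σ = (0.642 − 0.411)/(1.175 − (-0.6128)) = 0.129.
Then μ = 0.411 − (-0.6128)·0.129 = 0.490.
Precision τ = 1/σ² = 1/0.1292² = 59.9.

μ = 0.490, τ = 59.9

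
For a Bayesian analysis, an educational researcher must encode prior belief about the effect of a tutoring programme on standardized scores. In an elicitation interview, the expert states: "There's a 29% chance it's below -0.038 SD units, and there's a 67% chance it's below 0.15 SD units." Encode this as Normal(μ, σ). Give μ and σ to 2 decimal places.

For Normal(μ,σ), the p-quantile is μ + z_p·σ. Here z_{0.29} = -0.5534, z_{0.67} = 0.4399.
So -0.038 = μ − 0.5534σ and 0.15 = μ + 0.4399σ.
Subtracting: σ = (0.15 − -0.038)/(0.4399 − (-0.5534)) = 0.19.
Then μ = -0.038 − (-0.5534)·0.19 = 0.07.

μ = 0.07, σ = 0.19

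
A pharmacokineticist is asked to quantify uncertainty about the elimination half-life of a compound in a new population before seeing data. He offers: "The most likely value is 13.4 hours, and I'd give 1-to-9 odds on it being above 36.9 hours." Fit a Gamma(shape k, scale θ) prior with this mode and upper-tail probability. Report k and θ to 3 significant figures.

Gamma(k,θ) with k>1 has mode (k−1)θ, so θ = 13.4/(k−1).
Need P(X < 36.9) = 0.9 with θ tied to k this way. Start at k = 2, θ = 13.4: P(X<36.9) ≈ 0.761.
Too low — raise k to concentrate. Iterating converges to k ≈ 2.86.
Then θ = 13.4/(2.86−1) ≈ 7.19.

k ≈ 2.86, θ ≈ 7.19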